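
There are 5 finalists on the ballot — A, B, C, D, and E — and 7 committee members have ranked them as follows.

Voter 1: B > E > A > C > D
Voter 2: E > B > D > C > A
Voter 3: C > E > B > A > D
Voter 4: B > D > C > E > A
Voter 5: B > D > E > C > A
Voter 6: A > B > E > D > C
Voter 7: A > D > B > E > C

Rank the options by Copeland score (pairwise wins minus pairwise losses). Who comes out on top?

B

Pairwise results:
  A vs B: B wins 5–2.
  A vs C: C wins 4–3.
  A vs D: A wins 4–3.
  A vs E: E wins 5–2.
  B vs C: B wins 6–1.
  B vs D: B wins 6–1.
  B vs E: B wins 5–2.
  C vs D: D wins 5–2.
  C vs E: E wins 5–2.
  D vs E: E wins 4–3.
Copeland scores (wins − losses):
  A: 1 − 3 = -2
  B: 4 − 0 = 4
  C: 1 − 3 = -2
  D: 1 − 3 = -2
  E: 3 − 1 = 2
B has the best Copeland score.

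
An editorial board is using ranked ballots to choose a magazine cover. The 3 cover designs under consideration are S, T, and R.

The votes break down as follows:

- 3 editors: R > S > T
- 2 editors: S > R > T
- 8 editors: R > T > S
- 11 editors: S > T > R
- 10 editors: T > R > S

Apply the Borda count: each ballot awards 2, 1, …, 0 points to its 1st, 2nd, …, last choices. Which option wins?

T

Borda scores:
  S: 3·1 + 2·2 + 8·0 + 11·2 + 10·0 = 29
  T: 3·0 + 2·0 + 8·1 + 11·1 + 10·2 = 39
  R: 3·2 + 2·1 + 8·2 + 11·0 + 10·1 = 34
T has the highest total.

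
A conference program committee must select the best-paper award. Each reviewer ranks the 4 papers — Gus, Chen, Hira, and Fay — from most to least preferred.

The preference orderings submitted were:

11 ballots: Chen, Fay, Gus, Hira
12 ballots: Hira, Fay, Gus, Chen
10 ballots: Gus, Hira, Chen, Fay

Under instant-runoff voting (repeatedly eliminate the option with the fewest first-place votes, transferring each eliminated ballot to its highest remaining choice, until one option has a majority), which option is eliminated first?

Fay

Round 1: Hira 12, Chen 11, Gus 10, Fay 0. Fay has the fewest and is eliminated.
Round 2: Hira 12, Chen 11, Gus 10. Gus has the fewest and is eliminated.
Round 3: Hira 22, Chen 11. Hira has a majority.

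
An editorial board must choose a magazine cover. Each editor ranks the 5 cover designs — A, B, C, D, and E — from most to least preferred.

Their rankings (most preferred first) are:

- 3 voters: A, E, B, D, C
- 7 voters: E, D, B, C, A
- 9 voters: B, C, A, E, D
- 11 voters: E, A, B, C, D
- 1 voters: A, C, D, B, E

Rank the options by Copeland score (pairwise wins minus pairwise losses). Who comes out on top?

E

Pairwise results:
  A vs B: B wins 16–15.
  A vs C: C wins 16–15.
  A vs D: A wins 24–7.
  A vs E: E wins 18–13.
  B vs C: B wins 30–1.
  B vs D: B wins 23–8.
  B vs E: E wins 21–10.
  C vs D: C wins 21–10.
  C vs E: E wins 21–10.
  D vs E: E wins 30–1.
Copeland scores (wins − losses):
  A: 1 − 3 = -2
  B: 3 − 1 = 2
  C: 2 − 2 = 0
  D: 0 − 4 = -4
  E: 4 − 0 = 4
E has the best Copeland score.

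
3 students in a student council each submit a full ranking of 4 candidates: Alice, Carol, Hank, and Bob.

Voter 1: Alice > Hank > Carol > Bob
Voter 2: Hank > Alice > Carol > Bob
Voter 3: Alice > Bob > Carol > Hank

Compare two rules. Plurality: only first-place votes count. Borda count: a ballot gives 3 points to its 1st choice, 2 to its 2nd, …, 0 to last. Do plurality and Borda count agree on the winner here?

Yes

Plurality first-place counts: Alice 2, Carol 0, Hank 1, Bob 0 → Alice.
Borda totals: Alice 8, Carol 3, Hank 5, Bob 2 → Alice.
The two rules agree on Alice.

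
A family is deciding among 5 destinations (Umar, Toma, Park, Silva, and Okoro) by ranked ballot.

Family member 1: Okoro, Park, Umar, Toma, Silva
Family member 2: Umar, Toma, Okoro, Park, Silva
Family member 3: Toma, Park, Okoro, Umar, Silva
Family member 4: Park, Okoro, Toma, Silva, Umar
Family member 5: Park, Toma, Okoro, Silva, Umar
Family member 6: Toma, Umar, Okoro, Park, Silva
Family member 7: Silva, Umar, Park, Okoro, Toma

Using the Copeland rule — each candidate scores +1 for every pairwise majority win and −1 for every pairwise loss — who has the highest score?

Pairwise results:
  Umar vs Toma: Toma wins 4–3.
  Umar vs Park: Park wins 4–3.
  Umar vs Silva: Umar wins 4–3.
  Umar vs Okoro: Okoro wins 4–3.
  Toma vs Park: Park wins 4–3.
  Toma vs Silva: Toma wins 6–1.
  Toma vs Okoro: Toma wins 4–3.
  Park vs Silva: Park wins 6–1.
  Park vs Okoro: Park wins 4–3.
  Silva vs Okoro: Okoro wins 6–1.
Copeland scores (wins − losses):
  Umar: 1 − 3 = -2
  Toma: 3 − 1 = 2
  Park: 4 − 0 = 4
  Silva: 0 − 4 = -4
  Okoro: 2 − 2 = 0
Park has the best Copeland score.

Park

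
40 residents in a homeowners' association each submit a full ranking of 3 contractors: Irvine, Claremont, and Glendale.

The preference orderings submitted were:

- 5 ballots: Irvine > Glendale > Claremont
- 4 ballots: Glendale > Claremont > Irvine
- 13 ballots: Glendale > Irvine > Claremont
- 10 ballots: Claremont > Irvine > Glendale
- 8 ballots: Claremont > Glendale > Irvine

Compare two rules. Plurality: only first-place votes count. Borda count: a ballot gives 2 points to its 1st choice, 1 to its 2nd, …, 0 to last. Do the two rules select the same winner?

No

Plurality first-place counts: Irvine 5, Claremont 18, Glendale 17 → Claremont.
Borda totals: Irvine 33, Claremont 40, Glendale 47 → Glendale.
The two rules disagree: plurality picks Claremont, Borda picks Glendale.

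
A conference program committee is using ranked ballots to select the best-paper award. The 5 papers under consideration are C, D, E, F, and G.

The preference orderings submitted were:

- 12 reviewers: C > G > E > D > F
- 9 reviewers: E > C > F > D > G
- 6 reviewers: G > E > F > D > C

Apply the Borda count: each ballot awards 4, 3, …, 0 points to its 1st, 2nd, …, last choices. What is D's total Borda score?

27

Borda scores:
  C: 12·4 + 9·3 + 6·0 = 75
  D: 12·1 + 9·1 + 6·1 = 27
  E: 12·2 + 9·4 + 6·3 = 78
  F: 12·0 + 9·2 + 6·2 = 30
  G: 12·3 + 9·0 + 6·4 = 60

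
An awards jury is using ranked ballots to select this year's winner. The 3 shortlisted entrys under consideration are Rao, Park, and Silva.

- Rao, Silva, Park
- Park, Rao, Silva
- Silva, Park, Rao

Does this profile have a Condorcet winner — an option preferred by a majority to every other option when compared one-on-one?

No

Head-to-head results (3 voters total):
Rao vs Park: Park wins 2–1.
Rao vs Silva: Rao wins 2–1.
Park vs Silva: Silva wins 2–1.
No candidate beats all others: Rao beats Silva beats Park beats Rao, a majority cycle.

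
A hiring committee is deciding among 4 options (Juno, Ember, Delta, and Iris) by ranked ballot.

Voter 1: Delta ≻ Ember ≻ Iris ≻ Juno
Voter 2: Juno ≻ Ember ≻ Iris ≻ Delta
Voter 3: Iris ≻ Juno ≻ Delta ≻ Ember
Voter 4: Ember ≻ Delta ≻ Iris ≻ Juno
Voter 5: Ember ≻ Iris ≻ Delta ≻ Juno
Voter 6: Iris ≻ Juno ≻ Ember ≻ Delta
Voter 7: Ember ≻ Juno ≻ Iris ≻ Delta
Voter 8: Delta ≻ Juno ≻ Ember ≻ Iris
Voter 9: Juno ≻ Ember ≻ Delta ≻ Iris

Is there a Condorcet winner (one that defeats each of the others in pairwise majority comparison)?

Head-to-head results (9 voters total):
Juno vs Ember: Juno wins 5–4.
Juno vs Delta: Juno wins 5–4.
Juno vs Iris: Iris wins 5–4.
Ember vs Delta: Ember wins 6–3.
Ember vs Iris: Ember wins 7–2.
Delta vs Iris: Iris wins 5–4.
No candidate beats all others: Juno beats Ember beats Iris beats Juno, a majority cycle.

No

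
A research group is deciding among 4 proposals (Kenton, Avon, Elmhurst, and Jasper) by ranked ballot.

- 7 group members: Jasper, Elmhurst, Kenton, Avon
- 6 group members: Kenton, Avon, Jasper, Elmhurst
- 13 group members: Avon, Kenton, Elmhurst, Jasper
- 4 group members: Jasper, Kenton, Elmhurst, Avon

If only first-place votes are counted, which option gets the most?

Avon

First-place vote totals:
  Kenton: 6
  Avon: 13
  Elmhurst: 0
  Jasper: 11
Avon has the most first-place votes.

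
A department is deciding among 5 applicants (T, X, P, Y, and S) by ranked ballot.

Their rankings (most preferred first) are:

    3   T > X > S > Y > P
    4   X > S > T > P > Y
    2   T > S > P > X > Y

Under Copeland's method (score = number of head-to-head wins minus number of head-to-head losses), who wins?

Pairwise results:
  T vs X: T wins 5–4.
  T vs P: T wins 9–0.
  T vs Y: T wins 9–0.
  T vs S: T wins 5–4.
  X vs P: X wins 7–2.
  X vs Y: X wins 9–0.
  X vs S: X wins 7–2.
  P vs Y: P wins 6–3.
  P vs S: S wins 9–0.
  Y vs S: S wins 9–0.
Copeland scores (wins − losses):
  T: 4 − 0 = 4
  X: 3 − 1 = 2
  P: 1 − 3 = -2
  Y: 0 − 4 = -4
  S: 2 − 2 = 0
T has the best Copeland score.

T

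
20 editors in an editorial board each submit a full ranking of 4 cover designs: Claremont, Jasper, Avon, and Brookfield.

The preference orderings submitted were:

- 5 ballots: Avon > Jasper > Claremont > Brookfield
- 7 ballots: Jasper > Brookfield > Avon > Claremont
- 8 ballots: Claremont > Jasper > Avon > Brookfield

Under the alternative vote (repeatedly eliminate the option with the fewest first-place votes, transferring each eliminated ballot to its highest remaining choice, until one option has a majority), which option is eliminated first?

Round 1: Claremont 8, Jasper 7, Avon 5, Brookfield 0. Brookfield has the fewest and is eliminated.
Round 2: Claremont 8, Jasper 7, Avon 5. Avon has the fewest and is eliminated.
Round 3: Jasper 12, Claremont 8. Jasper has a majority.

Brookfield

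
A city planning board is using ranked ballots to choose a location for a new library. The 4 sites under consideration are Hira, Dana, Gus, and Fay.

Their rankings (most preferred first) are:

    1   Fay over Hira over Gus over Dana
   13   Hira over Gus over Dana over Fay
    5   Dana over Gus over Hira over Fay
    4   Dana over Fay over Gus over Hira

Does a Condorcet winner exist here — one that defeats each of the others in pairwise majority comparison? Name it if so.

Hira

Head-to-head results (23 voters total):
Hira vs Dana: Hira wins 14–9.
Hira vs Gus: Hira wins 14–9.
Hira vs Fay: Hira wins 18–5.
Dana vs Gus: Gus wins 14–9.
Dana vs Fay: Dana wins 22–1.
Gus vs Fay: Gus wins 18–5.
Hira beats each rival — Dana (14–9), Gus (14–9), Fay (18–5) — so Hira is the Condorcet winner.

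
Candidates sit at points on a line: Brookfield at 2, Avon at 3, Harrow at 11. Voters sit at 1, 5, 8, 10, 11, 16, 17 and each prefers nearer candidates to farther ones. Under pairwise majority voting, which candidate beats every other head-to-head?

Harrow

With single-peaked preferences on a line, the Condorcet winner is the candidate closest to the median voter.
The median voter (position 10) is closest to Harrow at 11.
Check: Harrow vs Avon — voters closer to Harrow: 5 of 7.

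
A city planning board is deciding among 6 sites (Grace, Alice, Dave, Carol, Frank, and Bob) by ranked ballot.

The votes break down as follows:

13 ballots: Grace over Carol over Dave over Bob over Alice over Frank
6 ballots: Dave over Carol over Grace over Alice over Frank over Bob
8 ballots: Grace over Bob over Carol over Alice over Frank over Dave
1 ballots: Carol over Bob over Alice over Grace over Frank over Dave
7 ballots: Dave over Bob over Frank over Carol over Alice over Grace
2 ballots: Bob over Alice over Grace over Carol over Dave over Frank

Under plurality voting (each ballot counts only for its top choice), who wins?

First-place vote totals:
  Grace: 21
  Alice: 0
  Dave: 13
  Carol: 1
  Frank: 0
  Bob: 2
Grace has the most first-place votes.

Grace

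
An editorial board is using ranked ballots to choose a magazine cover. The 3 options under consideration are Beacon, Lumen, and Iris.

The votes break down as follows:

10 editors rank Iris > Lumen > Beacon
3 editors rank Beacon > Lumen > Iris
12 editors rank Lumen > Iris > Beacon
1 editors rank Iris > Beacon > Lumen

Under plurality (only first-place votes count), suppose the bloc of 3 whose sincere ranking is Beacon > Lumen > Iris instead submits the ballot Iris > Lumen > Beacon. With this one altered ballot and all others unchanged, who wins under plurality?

First-place totals with the altered ballot: Beacon 0, Lumen 12, Iris 14.
The switch changes the winner from Lumen to Iris.

Iris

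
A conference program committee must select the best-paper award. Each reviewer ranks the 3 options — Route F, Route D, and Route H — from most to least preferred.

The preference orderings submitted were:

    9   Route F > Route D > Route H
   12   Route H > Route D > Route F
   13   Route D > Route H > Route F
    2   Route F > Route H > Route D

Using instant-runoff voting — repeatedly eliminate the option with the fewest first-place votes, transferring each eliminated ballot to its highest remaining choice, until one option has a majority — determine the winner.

Route D

Round 1: Route D 13, Route H 12, Route F 11. Route F has the fewest and is eliminated.
Round 2: Route D 22, Route H 14. Route D has a majority.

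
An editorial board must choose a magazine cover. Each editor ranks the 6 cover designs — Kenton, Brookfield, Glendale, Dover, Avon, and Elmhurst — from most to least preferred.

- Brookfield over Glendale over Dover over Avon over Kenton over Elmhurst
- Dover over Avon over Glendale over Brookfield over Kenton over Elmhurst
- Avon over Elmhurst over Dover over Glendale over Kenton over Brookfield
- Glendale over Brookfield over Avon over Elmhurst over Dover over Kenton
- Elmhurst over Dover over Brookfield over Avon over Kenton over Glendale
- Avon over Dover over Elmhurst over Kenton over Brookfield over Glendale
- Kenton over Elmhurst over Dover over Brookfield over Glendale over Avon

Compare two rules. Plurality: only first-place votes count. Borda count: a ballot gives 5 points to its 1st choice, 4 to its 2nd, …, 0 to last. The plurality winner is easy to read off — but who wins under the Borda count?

Dover

Plurality first-place counts: Kenton 1, Brookfield 1, Glendale 1, Dover 1, Avon 2, Elmhurst 1 → Avon.
Borda totals: Kenton 11, Brookfield 17, Glendale 15, Dover 23, Avon 21, Elmhurst 18 → Dover.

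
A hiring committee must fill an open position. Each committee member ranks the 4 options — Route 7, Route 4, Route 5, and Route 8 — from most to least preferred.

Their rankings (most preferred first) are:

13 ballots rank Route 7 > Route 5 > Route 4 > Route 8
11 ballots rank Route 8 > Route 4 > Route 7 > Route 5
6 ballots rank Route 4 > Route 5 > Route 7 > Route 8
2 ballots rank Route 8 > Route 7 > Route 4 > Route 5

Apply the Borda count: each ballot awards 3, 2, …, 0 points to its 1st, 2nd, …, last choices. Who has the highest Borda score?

Borda scores:
  Route 7: 13·3 + 11·1 + 6·1 + 2·2 = 60
  Route 4: 13·1 + 11·2 + 6·3 + 2·1 = 55
  Route 5: 13·2 + 11·0 + 6·2 + 2·0 = 38
  Route 8: 13·0 + 11·3 + 6·0 + 2·3 = 39
Route 7 has the highest total.

Route 7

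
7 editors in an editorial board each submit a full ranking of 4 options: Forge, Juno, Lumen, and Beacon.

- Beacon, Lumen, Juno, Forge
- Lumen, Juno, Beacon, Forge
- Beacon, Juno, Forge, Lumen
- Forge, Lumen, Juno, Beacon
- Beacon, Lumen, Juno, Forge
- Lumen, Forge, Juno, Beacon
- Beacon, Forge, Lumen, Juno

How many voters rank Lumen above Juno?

6

Ballots ranking Lumen above Juno: 6.
Ballots ranking Juno above Lumen: 1.
So 6 of 7 voters prefer Lumen to Juno.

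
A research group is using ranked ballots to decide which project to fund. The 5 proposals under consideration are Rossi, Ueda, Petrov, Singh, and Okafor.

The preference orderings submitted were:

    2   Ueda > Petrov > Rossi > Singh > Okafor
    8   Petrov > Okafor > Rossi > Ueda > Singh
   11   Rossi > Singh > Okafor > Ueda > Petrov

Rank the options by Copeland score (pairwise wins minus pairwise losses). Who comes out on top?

Rossi

Pairwise results:
  Rossi vs Ueda: Rossi wins 19–2.
  Rossi vs Petrov: Rossi wins 11–10.
  Rossi vs Singh: Rossi wins 21–0.
  Rossi vs Okafor: Rossi wins 13–8.
  Ueda vs Petrov: Ueda wins 13–8.
  Ueda vs Singh: Singh wins 11–10.
  Ueda vs Okafor: Okafor wins 19–2.
  Petrov vs Singh: Singh wins 11–10.
  Petrov vs Okafor: Okafor wins 11–10.
  Singh vs Okafor: Singh wins 13–8.
Copeland scores (wins − losses):
  Rossi: 4 − 0 = 4
  Ueda: 1 − 3 = -2
  Petrov: 0 − 4 = -4
  Singh: 3 − 1 = 2
  Okafor: 2 − 2 = 0
Rossi has the best Copeland score.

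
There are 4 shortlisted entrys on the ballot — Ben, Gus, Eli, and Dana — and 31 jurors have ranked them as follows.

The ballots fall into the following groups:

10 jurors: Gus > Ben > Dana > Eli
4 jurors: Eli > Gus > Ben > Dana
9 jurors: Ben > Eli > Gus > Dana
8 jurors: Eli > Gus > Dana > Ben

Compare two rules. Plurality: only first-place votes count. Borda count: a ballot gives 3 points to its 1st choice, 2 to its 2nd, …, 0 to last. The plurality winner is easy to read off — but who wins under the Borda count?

Gus

Plurality first-place counts: Ben 9, Gus 10, Eli 12, Dana 0 → Eli.
Borda totals: Ben 51, Gus 63, Eli 54, Dana 18 → Gus.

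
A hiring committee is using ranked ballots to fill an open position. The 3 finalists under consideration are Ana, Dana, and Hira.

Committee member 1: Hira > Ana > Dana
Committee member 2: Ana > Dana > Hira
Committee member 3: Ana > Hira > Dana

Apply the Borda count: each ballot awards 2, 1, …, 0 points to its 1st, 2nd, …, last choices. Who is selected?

Borda scores:
  Ana: 1 + 2 + 2 = 5
  Dana: 0 + 1 + 0 = 1
  Hira: 2 + 0 + 1 = 3
Ana has the highest total.

Ana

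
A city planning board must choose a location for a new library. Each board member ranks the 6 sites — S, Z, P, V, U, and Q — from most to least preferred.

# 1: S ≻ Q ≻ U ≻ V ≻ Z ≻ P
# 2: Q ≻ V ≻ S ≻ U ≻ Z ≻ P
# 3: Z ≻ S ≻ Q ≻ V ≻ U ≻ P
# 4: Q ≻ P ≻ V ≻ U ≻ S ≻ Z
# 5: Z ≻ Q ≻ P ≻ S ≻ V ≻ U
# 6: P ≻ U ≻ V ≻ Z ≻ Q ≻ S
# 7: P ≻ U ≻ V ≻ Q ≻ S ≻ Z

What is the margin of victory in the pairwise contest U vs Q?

Ballots ranking U above Q: 2.
Ballots ranking Q above U: 5.
Q wins 5–2, a margin of 3.

3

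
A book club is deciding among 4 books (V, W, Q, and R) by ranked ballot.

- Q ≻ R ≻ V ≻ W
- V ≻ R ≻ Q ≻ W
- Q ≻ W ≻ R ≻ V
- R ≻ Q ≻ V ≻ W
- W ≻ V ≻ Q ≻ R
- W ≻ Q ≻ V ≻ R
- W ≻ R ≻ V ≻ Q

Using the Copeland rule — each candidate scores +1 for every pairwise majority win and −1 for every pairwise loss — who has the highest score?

Pairwise results:
  V vs W: W wins 4–3.
  V vs Q: Q wins 4–3.
  V vs R: R wins 4–3.
  W vs Q: Q wins 4–3.
  W vs R: W wins 4–3.
  Q vs R: Q wins 4–3.
Copeland scores (wins − losses):
  V: 0 − 3 = -3
  W: 2 − 1 = 1
  Q: 3 − 0 = 3
  R: 1 − 2 = -1
Q has the best Copeland score.

Q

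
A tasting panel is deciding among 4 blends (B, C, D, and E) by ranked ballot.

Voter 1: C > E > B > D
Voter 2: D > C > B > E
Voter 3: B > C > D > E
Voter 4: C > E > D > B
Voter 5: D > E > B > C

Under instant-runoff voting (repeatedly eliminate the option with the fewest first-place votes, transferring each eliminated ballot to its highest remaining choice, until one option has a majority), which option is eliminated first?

Round 1: C 2, D 2, B 1, E 0. E has the fewest and is eliminated.
Round 2: C 2, D 2, B 1. B has the fewest and is eliminated.
Round 3: C 3, D 2. C has a majority.

E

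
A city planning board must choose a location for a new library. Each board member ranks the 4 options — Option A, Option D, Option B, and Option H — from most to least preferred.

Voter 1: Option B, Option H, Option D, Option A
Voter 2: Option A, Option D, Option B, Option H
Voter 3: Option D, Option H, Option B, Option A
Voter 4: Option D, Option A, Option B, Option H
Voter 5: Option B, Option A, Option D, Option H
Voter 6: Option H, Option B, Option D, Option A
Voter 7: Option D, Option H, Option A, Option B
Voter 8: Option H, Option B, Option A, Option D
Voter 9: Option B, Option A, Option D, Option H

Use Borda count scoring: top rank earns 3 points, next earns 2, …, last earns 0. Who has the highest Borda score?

Borda scores:
  Option A: 0 + 3 + 0 + 2 + 2 + 0 + 1 + 1 + 2 = 11
  Option D: 1 + 2 + 3 + 3 + 1 + 1 + 3 + 0 + 1 = 15
  Option B: 3 + 1 + 1 + 1 + 3 + 2 + 0 + 2 + 3 = 16
  Option H: 2 + 0 + 2 + 0 + 0 + 3 + 2 + 3 + 0 = 12
Option B has the highest total.

Option B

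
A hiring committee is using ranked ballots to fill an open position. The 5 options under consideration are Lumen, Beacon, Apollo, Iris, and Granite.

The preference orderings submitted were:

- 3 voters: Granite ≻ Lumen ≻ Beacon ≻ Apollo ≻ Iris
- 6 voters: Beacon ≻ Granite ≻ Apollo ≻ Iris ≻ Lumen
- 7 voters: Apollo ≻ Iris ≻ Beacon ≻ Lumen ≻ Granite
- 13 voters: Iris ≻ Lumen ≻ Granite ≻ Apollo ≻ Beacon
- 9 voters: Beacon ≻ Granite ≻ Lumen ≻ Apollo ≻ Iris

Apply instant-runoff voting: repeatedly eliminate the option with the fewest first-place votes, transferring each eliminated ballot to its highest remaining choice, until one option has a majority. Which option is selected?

Iris

Round 1: Beacon 15, Iris 13, Apollo 7, Granite 3, Lumen 0. Lumen has the fewest and is eliminated.
Round 2: Beacon 15, Iris 13, Apollo 7, Granite 3. Granite has the fewest and is eliminated.
Round 3: Beacon 18, Iris 13, Apollo 7. Apollo has the fewest and is eliminated.
Round 4: Iris 20, Beacon 18. Iris has a majority.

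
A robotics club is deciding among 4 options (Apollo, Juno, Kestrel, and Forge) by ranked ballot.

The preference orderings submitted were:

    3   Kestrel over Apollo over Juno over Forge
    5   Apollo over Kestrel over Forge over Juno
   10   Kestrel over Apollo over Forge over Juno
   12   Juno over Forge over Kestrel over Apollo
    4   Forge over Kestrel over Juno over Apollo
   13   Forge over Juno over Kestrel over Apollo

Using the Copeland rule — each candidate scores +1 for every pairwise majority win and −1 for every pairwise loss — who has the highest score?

Forge

Pairwise results:
  Apollo vs Juno: Juno wins 29–18.
  Apollo vs Kestrel: Kestrel wins 42–5.
  Apollo vs Forge: Forge wins 29–18.
  Juno vs Kestrel: Juno wins 25–22.
  Juno vs Forge: Forge wins 32–15.
  Kestrel vs Forge: Forge wins 29–18.
Copeland scores (wins − losses):
  Apollo: 0 − 3 = -3
  Juno: 2 − 1 = 1
  Kestrel: 1 − 2 = -1
  Forge: 3 − 0 = 3
Forge has the best Copeland score.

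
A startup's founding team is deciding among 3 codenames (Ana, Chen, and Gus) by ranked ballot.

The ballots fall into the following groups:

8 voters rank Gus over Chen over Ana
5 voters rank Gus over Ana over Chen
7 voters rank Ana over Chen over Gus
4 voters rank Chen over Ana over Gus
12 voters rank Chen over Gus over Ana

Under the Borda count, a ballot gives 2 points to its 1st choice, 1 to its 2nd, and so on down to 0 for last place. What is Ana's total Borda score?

23

Borda scores:
  Ana: 8·0 + 5·1 + 7·2 + 4·1 + 12·0 = 23
  Chen: 8·1 + 5·0 + 7·1 + 4·2 + 12·2 = 47
  Gus: 8·2 + 5·2 + 7·0 + 4·0 + 12·1 = 38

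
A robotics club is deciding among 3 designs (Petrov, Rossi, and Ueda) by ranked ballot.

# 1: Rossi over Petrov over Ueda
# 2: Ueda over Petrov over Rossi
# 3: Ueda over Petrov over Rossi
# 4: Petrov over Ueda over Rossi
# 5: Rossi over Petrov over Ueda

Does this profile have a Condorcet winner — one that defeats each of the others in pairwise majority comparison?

Yes

Head-to-head results (5 voters total):
Petrov vs Rossi: Petrov wins 3–2.
Petrov vs Ueda: Petrov wins 3–2.
Rossi vs Ueda: Ueda wins 3–2.
Petrov beats each rival — Rossi (3–2), Ueda (3–2) — so Petrov is the Condorcet winner.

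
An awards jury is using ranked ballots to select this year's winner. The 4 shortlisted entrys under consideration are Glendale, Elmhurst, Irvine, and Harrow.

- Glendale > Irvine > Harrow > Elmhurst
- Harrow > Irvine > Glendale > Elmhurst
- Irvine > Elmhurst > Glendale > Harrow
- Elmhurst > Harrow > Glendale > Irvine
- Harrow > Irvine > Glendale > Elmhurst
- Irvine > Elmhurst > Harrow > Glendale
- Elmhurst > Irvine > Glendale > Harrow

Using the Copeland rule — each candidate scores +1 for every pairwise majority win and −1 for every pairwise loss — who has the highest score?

Pairwise results:
  Glendale vs Elmhurst: Elmhurst wins 4–3.
  Glendale vs Irvine: Irvine wins 5–2.
  Glendale vs Harrow: Harrow wins 4–3.
  Elmhurst vs Irvine: Irvine wins 5–2.
  Elmhurst vs Harrow: Elmhurst wins 4–3.
  Irvine vs Harrow: Irvine wins 4–3.
Copeland scores (wins − losses):
  Glendale: 0 − 3 = -3
  Elmhurst: 2 − 1 = 1
  Irvine: 3 − 0 = 3
  Harrow: 1 − 2 = -1
Irvine has the best Copeland score.

Irvine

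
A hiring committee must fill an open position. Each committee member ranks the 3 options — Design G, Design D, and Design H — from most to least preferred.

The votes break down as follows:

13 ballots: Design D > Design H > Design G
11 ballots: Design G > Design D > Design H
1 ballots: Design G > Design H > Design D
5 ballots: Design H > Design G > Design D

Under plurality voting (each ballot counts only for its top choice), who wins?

First-place vote totals:
  Design G: 12
  Design D: 13
  Design H: 5
Design D has the most first-place votes.

Design D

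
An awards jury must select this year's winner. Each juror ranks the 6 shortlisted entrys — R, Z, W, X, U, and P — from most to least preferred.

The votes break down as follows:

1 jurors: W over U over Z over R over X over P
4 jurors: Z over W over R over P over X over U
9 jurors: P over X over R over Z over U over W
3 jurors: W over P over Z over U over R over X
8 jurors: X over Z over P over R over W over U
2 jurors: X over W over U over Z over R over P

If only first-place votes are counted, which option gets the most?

First-place vote totals:
  R: 0
  Z: 4
  W: 4
  X: 10
  U: 0
  P: 9
X has the most first-place votes.

X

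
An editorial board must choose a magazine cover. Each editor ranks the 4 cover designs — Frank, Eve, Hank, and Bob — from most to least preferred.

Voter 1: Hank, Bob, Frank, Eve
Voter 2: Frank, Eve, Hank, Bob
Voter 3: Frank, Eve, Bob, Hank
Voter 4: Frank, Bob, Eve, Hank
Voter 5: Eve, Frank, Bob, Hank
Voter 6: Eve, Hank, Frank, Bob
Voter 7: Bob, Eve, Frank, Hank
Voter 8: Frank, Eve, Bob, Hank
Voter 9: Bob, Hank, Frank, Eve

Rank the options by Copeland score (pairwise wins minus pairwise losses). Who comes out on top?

Pairwise results:
  Frank vs Eve: Frank wins 6–3.
  Frank vs Hank: Frank wins 6–3.
  Frank vs Bob: Frank wins 6–3.
  Eve vs Hank: Eve wins 7–2.
  Eve vs Bob: Eve wins 5–4.
  Hank vs Bob: Bob wins 6–3.
Copeland scores (wins − losses):
  Frank: 3 − 0 = 3
  Eve: 2 − 1 = 1
  Hank: 0 − 3 = -3
  Bob: 1 − 2 = -1
Frank has the best Copeland score.

Frank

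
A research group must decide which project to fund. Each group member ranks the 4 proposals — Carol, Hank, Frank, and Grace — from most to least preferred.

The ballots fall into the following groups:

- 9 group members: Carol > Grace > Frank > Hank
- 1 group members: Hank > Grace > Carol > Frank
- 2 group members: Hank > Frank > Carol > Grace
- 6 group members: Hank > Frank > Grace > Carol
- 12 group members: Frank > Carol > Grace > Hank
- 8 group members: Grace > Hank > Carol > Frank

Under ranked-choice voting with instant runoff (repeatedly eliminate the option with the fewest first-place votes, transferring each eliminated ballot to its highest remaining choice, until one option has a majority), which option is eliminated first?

Round 1: Frank 12, Carol 9, Hank 9, Grace 8. Grace has the fewest and is eliminated.
Round 2: Hank 17, Frank 12, Carol 9. Carol has the fewest and is eliminated.
Round 3: Frank 21, Hank 17. Frank has a majority.

Grace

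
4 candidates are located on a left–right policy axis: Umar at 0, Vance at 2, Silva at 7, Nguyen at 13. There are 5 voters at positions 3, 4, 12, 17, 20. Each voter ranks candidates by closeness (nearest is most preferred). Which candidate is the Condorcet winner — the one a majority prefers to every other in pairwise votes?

Nguyen

With single-peaked preferences on a line, the Condorcet winner is the candidate closest to the median voter.
The median voter (position 12) is closest to Nguyen at 13.
Check: Nguyen vs Umar — voters closer to Nguyen: 3 of 5.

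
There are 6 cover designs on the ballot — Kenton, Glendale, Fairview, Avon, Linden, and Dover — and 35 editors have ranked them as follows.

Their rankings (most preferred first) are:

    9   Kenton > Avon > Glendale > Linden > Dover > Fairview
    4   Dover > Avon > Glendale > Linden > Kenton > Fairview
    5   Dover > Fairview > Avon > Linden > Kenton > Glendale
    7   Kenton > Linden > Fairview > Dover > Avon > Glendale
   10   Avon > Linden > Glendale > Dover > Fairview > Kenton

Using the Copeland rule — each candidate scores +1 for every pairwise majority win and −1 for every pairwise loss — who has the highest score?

Pairwise results:
  Kenton vs Glendale: Kenton wins 21–14.
  Kenton vs Fairview: Kenton wins 20–15.
  Kenton vs Avon: Avon wins 19–16.
  Kenton vs Linden: Linden wins 19–16.
  Kenton vs Dover: Dover wins 19–16.
  Glendale vs Fairview: Glendale wins 23–12.
  Glendale vs Avon: Avon wins 35–0.
  Glendale vs Linden: Linden wins 22–13.
  Glendale vs Dover: Glendale wins 19–16.
  Fairview vs Avon: Avon wins 23–12.
  Fairview vs Linden: Linden wins 30–5.
  Fairview vs Dover: Dover wins 28–7.
  Avon vs Linden: Avon wins 28–7.
  Avon vs Dover: Avon wins 19–16.
  Linden vs Dover: Linden wins 26–9.
Copeland scores (wins − losses):
  Kenton: 2 − 3 = -1
  Glendale: 2 − 3 = -1
  Fairview: 0 − 5 = -5
  Avon: 5 − 0 = 5
  Linden: 4 − 1 = 3
  Dover: 2 − 3 = -1
Avon has the best Copeland score.

Avon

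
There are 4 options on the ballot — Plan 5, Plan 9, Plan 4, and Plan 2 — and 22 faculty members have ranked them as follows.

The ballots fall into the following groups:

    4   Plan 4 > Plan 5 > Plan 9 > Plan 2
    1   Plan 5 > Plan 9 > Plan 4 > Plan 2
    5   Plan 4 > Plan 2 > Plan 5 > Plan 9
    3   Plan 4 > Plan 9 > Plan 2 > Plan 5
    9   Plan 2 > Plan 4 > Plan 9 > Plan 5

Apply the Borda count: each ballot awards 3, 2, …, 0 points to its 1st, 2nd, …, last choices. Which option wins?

Plan 4

Borda scores:
  Plan 5: 4·2 + 3 + 5·1 + 3·0 + 9·0 = 16
  Plan 9: 4·1 + 2 + 5·0 + 3·2 + 9·1 = 21
  Plan 4: 4·3 + 1 + 5·3 + 3·3 + 9·2 = 55
  Plan 2: 4·0 + 0 + 5·2 + 3·1 + 9·3 = 40
Plan 4 has the highest total.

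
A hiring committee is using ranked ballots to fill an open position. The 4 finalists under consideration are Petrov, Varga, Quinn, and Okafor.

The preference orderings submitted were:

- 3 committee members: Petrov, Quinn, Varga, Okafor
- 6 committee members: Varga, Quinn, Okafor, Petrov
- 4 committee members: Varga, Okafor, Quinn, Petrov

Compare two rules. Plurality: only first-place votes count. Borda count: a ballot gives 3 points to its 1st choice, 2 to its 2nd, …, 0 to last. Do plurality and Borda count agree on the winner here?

Plurality first-place counts: Petrov 3, Varga 10, Quinn 0, Okafor 0 → Varga.
Borda totals: Petrov 9, Varga 33, Quinn 22, Okafor 14 → Varga.
The two rules agree on Varga.

Yes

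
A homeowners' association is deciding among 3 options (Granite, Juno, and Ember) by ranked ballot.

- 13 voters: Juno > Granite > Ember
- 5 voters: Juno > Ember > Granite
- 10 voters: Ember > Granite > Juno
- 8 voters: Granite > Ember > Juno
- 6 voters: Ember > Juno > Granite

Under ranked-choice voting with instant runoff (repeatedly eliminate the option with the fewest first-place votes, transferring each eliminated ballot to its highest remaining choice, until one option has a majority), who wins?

Ember

Round 1: Juno 18, Ember 16, Granite 8. Granite has the fewest and is eliminated.
Round 2: Ember 24, Juno 18. Ember has a majority.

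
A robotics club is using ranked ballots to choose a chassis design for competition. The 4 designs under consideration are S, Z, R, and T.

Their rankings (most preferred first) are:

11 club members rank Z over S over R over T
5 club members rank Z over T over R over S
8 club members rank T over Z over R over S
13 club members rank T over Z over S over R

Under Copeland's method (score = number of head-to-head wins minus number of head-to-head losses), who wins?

Pairwise results:
  S vs Z: Z wins 37–0.
  S vs R: S wins 24–13.
  S vs T: T wins 26–11.
  Z vs R: Z wins 37–0.
  Z vs T: T wins 21–16.
  R vs T: T wins 26–11.
Copeland scores (wins − losses):
  S: 1 − 2 = -1
  Z: 2 − 1 = 1
  R: 0 − 3 = -3
  T: 3 − 0 = 3
T has the best Copeland score.

T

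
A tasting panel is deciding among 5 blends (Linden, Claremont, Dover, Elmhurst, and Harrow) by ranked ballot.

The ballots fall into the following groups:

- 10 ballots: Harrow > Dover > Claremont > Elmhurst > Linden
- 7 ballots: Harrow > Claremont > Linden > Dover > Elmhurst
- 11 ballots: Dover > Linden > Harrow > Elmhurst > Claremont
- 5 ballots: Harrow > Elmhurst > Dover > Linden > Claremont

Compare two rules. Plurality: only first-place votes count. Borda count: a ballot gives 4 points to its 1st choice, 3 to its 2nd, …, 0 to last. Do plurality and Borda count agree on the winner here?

Yes

Plurality first-place counts: Linden 0, Claremont 0, Dover 11, Elmhurst 0, Harrow 22 → Harrow.
Borda totals: Linden 52, Claremont 41, Dover 91, Elmhurst 36, Harrow 110 → Harrow.
The two rules agree on Harrow.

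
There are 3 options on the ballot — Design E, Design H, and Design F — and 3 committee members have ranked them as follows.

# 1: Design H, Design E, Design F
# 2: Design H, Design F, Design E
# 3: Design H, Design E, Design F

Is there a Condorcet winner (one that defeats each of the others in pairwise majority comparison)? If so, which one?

Head-to-head results (3 voters total):
Design E vs Design H: Design H wins 3–0.
Design E vs Design F: Design E wins 2–1.
Design H vs Design F: Design H wins 3–0.
Design H beats each rival — Design E (3–0), Design F (3–0) — so Design H is the Condorcet winner.

Design H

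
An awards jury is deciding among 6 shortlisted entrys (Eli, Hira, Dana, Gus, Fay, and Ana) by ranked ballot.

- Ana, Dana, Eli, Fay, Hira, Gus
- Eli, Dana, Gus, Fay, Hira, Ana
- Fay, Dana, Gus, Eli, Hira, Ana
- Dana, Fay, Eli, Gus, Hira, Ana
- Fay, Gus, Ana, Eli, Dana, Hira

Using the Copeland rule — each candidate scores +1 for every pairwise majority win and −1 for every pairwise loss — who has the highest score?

Pairwise results:
  Eli vs Hira: Eli wins 5–0.
  Eli vs Dana: Dana wins 3–2.
  Eli vs Gus: Eli wins 3–2.
  Eli vs Fay: Fay wins 3–2.
  Eli vs Ana: Eli wins 3–2.
  Hira vs Dana: Dana wins 5–0.
  Hira vs Gus: Gus wins 4–1.
  Hira vs Fay: Fay wins 5–0.
  Hira vs Ana: Hira wins 3–2.
  Dana vs Gus: Dana wins 4–1.
  Dana vs Fay: Dana wins 3–2.
  Dana vs Ana: Dana wins 3–2.
  Gus vs Fay: Fay wins 4–1.
  Gus vs Ana: Gus wins 4–1.
  Fay vs Ana: Fay wins 4–1.
Copeland scores (wins − losses):
  Eli: 3 − 2 = 1
  Hira: 1 − 4 = -3
  Dana: 5 − 0 = 5
  Gus: 2 − 3 = -1
  Fay: 4 − 1 = 3
  Ana: 0 − 5 = -5
Dana has the best Copeland score.

Dana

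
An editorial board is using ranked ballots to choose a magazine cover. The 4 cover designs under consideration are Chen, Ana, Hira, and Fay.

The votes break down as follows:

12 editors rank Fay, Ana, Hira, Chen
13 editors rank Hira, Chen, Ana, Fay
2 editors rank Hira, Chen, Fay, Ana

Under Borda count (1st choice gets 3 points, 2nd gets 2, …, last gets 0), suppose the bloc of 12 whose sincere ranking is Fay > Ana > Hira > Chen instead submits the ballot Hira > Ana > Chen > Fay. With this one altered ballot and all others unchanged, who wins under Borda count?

Hira

Borda totals with the altered ballot: Chen 42, Ana 37, Hira 81, Fay 2.
The winner is unchanged: still Hira.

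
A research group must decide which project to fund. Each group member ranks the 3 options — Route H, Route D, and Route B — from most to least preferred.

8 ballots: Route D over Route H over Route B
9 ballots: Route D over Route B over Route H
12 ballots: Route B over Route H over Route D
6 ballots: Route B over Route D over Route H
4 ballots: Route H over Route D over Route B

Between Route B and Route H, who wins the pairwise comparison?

Ballots ranking Route B above Route H: 9+12+6 = 27.
Ballots ranking Route H above Route B: 8+4 = 12.
Route B wins the head-to-head, 27–12.

Route B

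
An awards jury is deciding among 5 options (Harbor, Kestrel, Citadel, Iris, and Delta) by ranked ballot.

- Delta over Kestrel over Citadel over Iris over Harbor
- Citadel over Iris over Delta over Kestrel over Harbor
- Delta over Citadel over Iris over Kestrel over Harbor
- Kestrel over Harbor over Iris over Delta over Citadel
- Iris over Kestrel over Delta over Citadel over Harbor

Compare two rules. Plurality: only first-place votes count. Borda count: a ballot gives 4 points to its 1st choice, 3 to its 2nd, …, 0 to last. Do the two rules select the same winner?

Plurality first-place counts: Harbor 0, Kestrel 1, Citadel 1, Iris 1, Delta 2 → Delta.
Borda totals: Harbor 3, Kestrel 12, Citadel 10, Iris 12, Delta 13 → Delta.
The two rules agree on Delta.

Yes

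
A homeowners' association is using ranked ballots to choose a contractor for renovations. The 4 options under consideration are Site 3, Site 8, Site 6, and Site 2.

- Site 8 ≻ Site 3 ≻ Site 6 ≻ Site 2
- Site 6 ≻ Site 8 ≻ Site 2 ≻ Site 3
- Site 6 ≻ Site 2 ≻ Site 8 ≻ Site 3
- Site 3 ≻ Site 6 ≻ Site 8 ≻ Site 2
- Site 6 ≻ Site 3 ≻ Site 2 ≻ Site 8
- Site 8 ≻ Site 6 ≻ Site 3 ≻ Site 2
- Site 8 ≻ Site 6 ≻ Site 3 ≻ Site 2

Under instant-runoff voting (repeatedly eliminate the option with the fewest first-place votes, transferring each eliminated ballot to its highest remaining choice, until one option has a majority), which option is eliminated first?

Site 2

Round 1: Site 8 3, Site 6 3, Site 3 1, Site 2 0. Site 2 has the fewest and is eliminated.
Round 2: Site 8 3, Site 6 3, Site 3 1. Site 3 has the fewest and is eliminated.
Round 3: Site 6 4, Site 8 3. Site 6 has a majority.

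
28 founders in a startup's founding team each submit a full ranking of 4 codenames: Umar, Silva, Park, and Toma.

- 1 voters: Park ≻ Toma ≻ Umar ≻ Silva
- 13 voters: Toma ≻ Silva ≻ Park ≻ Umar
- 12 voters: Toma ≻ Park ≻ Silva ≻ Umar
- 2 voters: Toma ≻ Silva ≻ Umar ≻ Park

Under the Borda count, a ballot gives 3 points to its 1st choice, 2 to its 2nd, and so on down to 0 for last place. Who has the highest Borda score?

Borda scores:
  Umar: 1 + 13·0 + 12·0 + 2·1 = 3
  Silva: 0 + 13·2 + 12·1 + 2·2 = 42
  Park: 3 + 13·1 + 12·2 + 2·0 = 40
  Toma: 2 + 13·3 + 12·3 + 2·3 = 83
Toma has the highest total.

Toma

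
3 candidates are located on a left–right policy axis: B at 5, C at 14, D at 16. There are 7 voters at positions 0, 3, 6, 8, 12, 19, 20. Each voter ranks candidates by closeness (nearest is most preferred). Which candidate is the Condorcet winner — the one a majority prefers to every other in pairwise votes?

With single-peaked preferences on a line, the Condorcet winner is the candidate closest to the median voter.
The median voter (position 8) is closest to B at 5.
Check: B vs D — voters closer to B: 4 of 7.

B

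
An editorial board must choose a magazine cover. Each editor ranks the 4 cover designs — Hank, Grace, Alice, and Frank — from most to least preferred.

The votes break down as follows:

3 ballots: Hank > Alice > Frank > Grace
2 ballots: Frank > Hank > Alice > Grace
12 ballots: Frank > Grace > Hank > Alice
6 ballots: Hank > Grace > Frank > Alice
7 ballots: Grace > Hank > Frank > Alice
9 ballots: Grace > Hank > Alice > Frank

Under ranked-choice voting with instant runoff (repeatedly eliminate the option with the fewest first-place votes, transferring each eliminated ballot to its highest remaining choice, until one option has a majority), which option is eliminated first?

Round 1: Grace 16, Frank 14, Hank 9, Alice 0. Alice has the fewest and is eliminated.
Round 2: Grace 16, Frank 14, Hank 9. Hank has the fewest and is eliminated.
Round 3: Grace 22, Frank 17. Grace has a majority.

Alice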